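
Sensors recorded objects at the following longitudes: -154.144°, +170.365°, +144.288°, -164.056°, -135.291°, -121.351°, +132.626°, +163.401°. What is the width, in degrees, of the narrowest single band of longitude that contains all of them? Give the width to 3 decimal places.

Sort the longitudes: -164.056°, -154.144°, -135.291°, -121.351°, +132.626°, +144.288°, +163.401°, +170.365°.
Eastward gaps between consecutive values (wrapping around): 9.912°, 18.853°, 13.940°, 253.977°, 11.662°, 19.113°, 6.964°, 25.579°.
Largest gap = 253.977° ⇒ minimal covering band is its complement: 360° − 253.977° = 106.023°.
Band runs from +132.626° eastward to -121.351°, crossing the antimeridian.

106.023°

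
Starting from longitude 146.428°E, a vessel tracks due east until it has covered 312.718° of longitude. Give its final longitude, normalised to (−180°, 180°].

Start at +146.428°; shift +312.718° → +459.146°.
+459.146° lies outside (−180°, 180°]; subtract 360° → +99.146°.

99.146°E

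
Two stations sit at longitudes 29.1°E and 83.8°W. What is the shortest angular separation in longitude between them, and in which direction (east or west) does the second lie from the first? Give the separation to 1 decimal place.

112.9° west

Raw difference: -83.8 − 29.1 = -112.9°.
Normalise into (−180°, 180°]: -112.9° stays -112.9°.
Negative ⇒ the second point lies to the west; separation 112.9°.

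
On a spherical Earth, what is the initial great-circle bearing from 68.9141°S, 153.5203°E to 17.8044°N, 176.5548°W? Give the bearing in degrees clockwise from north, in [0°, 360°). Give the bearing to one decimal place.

Δλ = -176.5548 − 153.5203 = -330.0751°; wrapped into (−180°, 180°]: 29.9249°.
θ = atan2( sin Δλ · cos φ₂ , cos φ₁ · sin φ₂ − sin φ₁ · cos φ₂ · cos Δλ )
  = atan2(0.47497, 0.87992) = 28.360° → normalised to [0°, 360°): 28.360°.

28.4°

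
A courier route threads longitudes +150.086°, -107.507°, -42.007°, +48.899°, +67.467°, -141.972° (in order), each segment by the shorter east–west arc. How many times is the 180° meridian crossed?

Leg 1: +150.086° → -107.507°, shortest Δλ = 102.407° (east) — crosses 180°.
Leg 2: -107.507° → -42.007°, shortest Δλ = 65.5° (east) — does not cross 180°.
Leg 3: -42.007° → +48.899°, shortest Δλ = 90.906° (east) — does not cross 180°.
Leg 4: +48.899° → +67.467°, shortest Δλ = 18.568° (east) — does not cross 180°.
Leg 5: +67.467° → -141.972°, shortest Δλ = 150.561° (east) — crosses 180°.
Total crossings: 2.

2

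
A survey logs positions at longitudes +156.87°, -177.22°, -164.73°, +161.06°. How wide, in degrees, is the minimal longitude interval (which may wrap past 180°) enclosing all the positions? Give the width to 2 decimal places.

38.40°

Sort the longitudes: -177.22°, -164.73°, +156.87°, +161.06°.
Eastward gaps between consecutive values (wrapping around): 12.49°, 321.60°, 4.19°, 21.72°.
Largest gap = 321.60° ⇒ minimal covering band is its complement: 360° − 321.60° = 38.40°.
Band runs from +156.87° eastward to -164.73°, crossing the antimeridian.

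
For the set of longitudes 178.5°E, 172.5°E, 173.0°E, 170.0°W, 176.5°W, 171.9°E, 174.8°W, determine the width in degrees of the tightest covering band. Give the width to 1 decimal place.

18.1°

Sort the longitudes: -176.5°, -174.8°, -170.0°, +171.9°, +172.5°, +173.0°, +178.5°.
Eastward gaps between consecutive values (wrapping around): 1.7°, 4.8°, 341.9°, 0.6°, 0.5°, 5.5°, 5.0°.
Largest gap = 341.9° ⇒ minimal covering band is its complement: 360° − 341.9° = 18.1°.
Band runs from +171.9° eastward to -170.0°, crossing the antimeridian.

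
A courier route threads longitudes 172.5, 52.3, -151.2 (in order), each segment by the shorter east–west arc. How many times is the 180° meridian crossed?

1

Leg 1: +172.5° → +52.3°, shortest Δλ = -120.2° (west) — does not cross 180°.
Leg 2: +52.3° → -151.2°, shortest Δλ = 156.5° (east) — crosses 180°.
Total crossings: 1.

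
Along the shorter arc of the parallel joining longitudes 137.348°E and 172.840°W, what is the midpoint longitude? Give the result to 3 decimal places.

162.254°E

Signed shortest Δλ from +137.348° to -172.840° is +49.812°.
Midpoint longitude = +137.348° + (+49.812°)/2 = +137.348° + 24.906° = +162.254°.
(The naïve average (+137.348 + -172.840)/2 = -17.746° is on the wrong side of the globe.)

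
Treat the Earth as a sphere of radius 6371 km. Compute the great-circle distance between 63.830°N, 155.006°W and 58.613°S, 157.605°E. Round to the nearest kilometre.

Δλ = 157.605 − -155.006 = 312.611°; wrapped into (−180°, 180°]: -47.389°.
Δφ = -58.613 − 63.830 = -122.443°.
a = sin²(Δφ/2) + cos φ₁ · cos φ₂ · sin²(Δλ/2) = 0.805324.
c = 2·atan2(√a, √(1−a)) = 2.22768 rad → d = 6371·c ≈ 14192.52 km.

14193 km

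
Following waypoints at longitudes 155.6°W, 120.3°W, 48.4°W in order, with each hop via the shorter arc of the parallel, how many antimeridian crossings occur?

0

Leg 1: -155.6° → -120.3°, shortest Δλ = 35.3° (east) — does not cross 180°.
Leg 2: -120.3° → -48.4°, shortest Δλ = 71.9° (east) — does not cross 180°.
Total crossings: 0.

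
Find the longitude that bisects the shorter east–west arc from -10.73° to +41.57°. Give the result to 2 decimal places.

+15.42°

Signed shortest Δλ from -10.73° to +41.57° is +52.30°.
Midpoint longitude = -10.73° + (+52.30°)/2 = -10.73° + 26.15° = +15.42°.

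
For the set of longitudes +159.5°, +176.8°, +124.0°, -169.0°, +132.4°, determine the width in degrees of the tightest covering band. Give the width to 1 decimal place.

67.0°

Sort the longitudes: -169.0°, +124.0°, +132.4°, +159.5°, +176.8°.
Eastward gaps between consecutive values (wrapping around): 293.0°, 8.4°, 27.1°, 17.3°, 14.2°.
Largest gap = 293.0° ⇒ minimal covering band is its complement: 360° − 293.0° = 67.0°.
Band runs from +124.0° eastward to -169.0°, crossing the antimeridian.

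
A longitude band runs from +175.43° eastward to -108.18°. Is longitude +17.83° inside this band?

Band width going east from +175.43° to -108.18°: ((-108.18 − 175.43) mod 360) = 76.39°.
Offset of +17.83° east of the west edge: ((17.83 − 175.43) mod 360) = 202.40°.
202.40° > 76.39° ⇒ outside.

No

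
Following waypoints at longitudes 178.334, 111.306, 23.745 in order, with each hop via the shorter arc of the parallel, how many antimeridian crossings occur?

Leg 1: +178.334° → +111.306°, shortest Δλ = -67.028° (west) — does not cross 180°.
Leg 2: +111.306° → +23.745°, shortest Δλ = -87.561° (west) — does not cross 180°.
Total crossings: 0.

0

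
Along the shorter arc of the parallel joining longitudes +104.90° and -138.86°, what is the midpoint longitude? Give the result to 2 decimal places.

Signed shortest Δλ from +104.90° to -138.86° is +116.24°.
Midpoint longitude = +104.90° + (+116.24°)/2 = +104.90° + 58.12° = +163.02°.
(The naïve average (+104.90 + -138.86)/2 = -16.98° is on the wrong side of the globe.)

+163.02°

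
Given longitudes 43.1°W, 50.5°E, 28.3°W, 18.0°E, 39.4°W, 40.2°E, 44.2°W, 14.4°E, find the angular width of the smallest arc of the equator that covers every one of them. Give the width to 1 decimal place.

Sort the longitudes: -44.2°, -43.1°, -39.4°, -28.3°, +14.4°, +18.0°, +40.2°, +50.5°.
Eastward gaps between consecutive values (wrapping around): 1.1°, 3.7°, 11.1°, 42.7°, 3.6°, 22.2°, 10.3°, 265.3°.
Largest gap = 265.3° ⇒ minimal covering band is its complement: 360° − 265.3° = 94.7°.
Band runs from -44.2° eastward to +50.5°.

94.7°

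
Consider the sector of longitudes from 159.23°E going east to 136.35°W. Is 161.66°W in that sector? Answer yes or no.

Band width going east from +159.23° to -136.35°: ((-136.35 − 159.23) mod 360) = 64.42°.
Offset of -161.66° east of the west edge: ((-161.66 − 159.23) mod 360) = 39.11°.
39.11° ≤ 64.42° ⇒ inside.

Yes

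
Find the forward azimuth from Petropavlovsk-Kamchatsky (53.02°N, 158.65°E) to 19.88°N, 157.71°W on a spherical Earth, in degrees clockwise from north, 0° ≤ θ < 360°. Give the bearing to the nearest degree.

Δλ = -157.71 − 158.65 = -316.36°; wrapped into (−180°, 180°]: 43.64°.
θ = atan2( sin Δλ · cos φ₂ , cos φ₁ · sin φ₂ − sin φ₁ · cos φ₂ · cos Δλ )
  = atan2(0.64900, -0.33911) = 117.588° → normalised to [0°, 360°): 117.588°.

118°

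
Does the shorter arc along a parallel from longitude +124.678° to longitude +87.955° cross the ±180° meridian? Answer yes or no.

Signed shortest Δλ = ((87.955 − 124.678 + 180) mod 360) − 180 = -36.723°.
Going west by 36.723° from +124.678° reaches +87.955° without touching 180°.

No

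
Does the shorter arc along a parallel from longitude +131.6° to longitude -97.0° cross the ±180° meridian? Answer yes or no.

Yes

Naïve |-97.0 − 131.6| = 228.6° > 180°, so the shorter arc goes the other way round — across 180°.
Signed shortest Δλ = ((-97.0 − 131.6 + 180) mod 360) − 180 = 131.4°.
Going east by 131.4° from +131.6° passes through 180° before reaching -97.0°.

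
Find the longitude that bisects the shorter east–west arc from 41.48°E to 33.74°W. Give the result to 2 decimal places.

3.87°E

Signed shortest Δλ from +41.48° to -33.74° is -75.22°.
Midpoint longitude = +41.48° + (-75.22°)/2 = +41.48° − 37.61° = +3.87°.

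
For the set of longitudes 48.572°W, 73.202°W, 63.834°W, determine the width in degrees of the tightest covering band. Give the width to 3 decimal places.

24.630°

Sort the longitudes: -73.202°, -63.834°, -48.572°.
Eastward gaps between consecutive values (wrapping around): 9.368°, 15.262°, 335.370°.
Largest gap = 335.370° ⇒ minimal covering band is its complement: 360° − 335.370° = 24.630°.
Band runs from -73.202° eastward to -48.572°.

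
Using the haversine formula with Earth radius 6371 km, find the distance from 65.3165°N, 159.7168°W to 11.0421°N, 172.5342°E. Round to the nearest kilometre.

Δλ = 172.5342 − -159.7168 = 332.2510°; wrapped into (−180°, 180°]: -27.7490°.
Δφ = 11.0421 − 65.3165 = -54.2744°.
a = sin²(Δφ/2) + cos φ₁ · cos φ₂ · sin²(Δλ/2) = 0.231617.
c = 2·atan2(√a, √(1−a)) = 1.00420 rad → d = 6371·c ≈ 6397.73 km.

6398 km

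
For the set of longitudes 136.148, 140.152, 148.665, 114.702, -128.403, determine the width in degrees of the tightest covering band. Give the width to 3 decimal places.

Sort the longitudes: -128.403°, +114.702°, +136.148°, +140.152°, +148.665°.
Eastward gaps between consecutive values (wrapping around): 243.105°, 21.446°, 4.004°, 8.513°, 82.932°.
Largest gap = 243.105° ⇒ minimal covering band is its complement: 360° − 243.105° = 116.895°.
Band runs from +114.702° eastward to -128.403°, crossing the antimeridian.

116.895°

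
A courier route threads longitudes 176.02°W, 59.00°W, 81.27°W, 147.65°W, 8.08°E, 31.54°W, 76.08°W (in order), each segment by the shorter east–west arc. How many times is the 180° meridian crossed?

0

Leg 1: -176.02° → -59.00°, shortest Δλ = 117.02° (east) — does not cross 180°.
Leg 2: -59.00° → -81.27°, shortest Δλ = -22.27° (west) — does not cross 180°.
Leg 3: -81.27° → -147.65°, shortest Δλ = -66.38° (west) — does not cross 180°.
Leg 4: -147.65° → +8.08°, shortest Δλ = 155.73° (east) — does not cross 180°.
Leg 5: +8.08° → -31.54°, shortest Δλ = -39.62° (west) — does not cross 180°.
Leg 6: -31.54° → -76.08°, shortest Δλ = -44.54° (west) — does not cross 180°.
Total crossings: 0.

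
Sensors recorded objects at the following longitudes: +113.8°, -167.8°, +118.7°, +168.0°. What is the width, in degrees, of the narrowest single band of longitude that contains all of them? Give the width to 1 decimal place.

Sort the longitudes: -167.8°, +113.8°, +118.7°, +168.0°.
Eastward gaps between consecutive values (wrapping around): 281.6°, 4.9°, 49.3°, 24.2°.
Largest gap = 281.6° ⇒ minimal covering band is its complement: 360° − 281.6° = 78.4°.
Band runs from +113.8° eastward to -167.8°, crossing the antimeridian.

78.4°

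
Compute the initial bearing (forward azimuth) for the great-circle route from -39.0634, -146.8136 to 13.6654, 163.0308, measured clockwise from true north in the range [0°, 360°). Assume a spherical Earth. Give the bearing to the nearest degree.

Δλ = 163.0308 − -146.8136 = 309.8444°; wrapped into (−180°, 180°]: -50.1556°.
θ = atan2( sin Δλ · cos φ₂ , cos φ₁ · sin φ₂ − sin φ₁ · cos φ₂ · cos Δλ )
  = atan2(-0.74605, 0.57577) = -52.341° → normalised to [0°, 360°): 307.659°.

308°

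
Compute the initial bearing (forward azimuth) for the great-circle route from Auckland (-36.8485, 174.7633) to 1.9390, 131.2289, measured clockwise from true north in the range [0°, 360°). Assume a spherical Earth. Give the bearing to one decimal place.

Δλ = 131.2289 − 174.7633 = -43.5344°.
θ = atan2( sin Δλ · cos φ₂ , cos φ₁ · sin φ₂ − sin φ₁ · cos φ₂ · cos Δλ )
  = atan2(-0.68840, 0.46159) = -56.157° → normalised to [0°, 360°): 303.843°.

303.8°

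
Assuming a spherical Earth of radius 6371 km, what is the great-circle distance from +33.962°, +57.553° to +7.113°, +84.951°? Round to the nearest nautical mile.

Δλ = 84.951 − 57.553 = 27.398°.
Δφ = 7.113 − 33.962 = -26.849°.
a = sin²(Δφ/2) + cos φ₁ · cos φ₂ · sin²(Δλ/2) = 0.100059.
c = 2·atan2(√a, √(1−a)) = 0.64370 rad → d = 6371·c ≈ 4100.99 km ≈ 2214.36 nmi.

2214 nmi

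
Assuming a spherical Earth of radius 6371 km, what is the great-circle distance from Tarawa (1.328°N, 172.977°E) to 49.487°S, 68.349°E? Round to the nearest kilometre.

Δλ = 68.349 − 172.977 = -104.628°.
Δφ = -49.487 − 1.328 = -50.815°.
a = sin²(Δφ/2) + cos φ₁ · cos φ₂ · sin²(Δλ/2) = 0.590816.
c = 2·atan2(√a, √(1−a)) = 1.75344 rad → d = 6371·c ≈ 11171.18 km.

11171 km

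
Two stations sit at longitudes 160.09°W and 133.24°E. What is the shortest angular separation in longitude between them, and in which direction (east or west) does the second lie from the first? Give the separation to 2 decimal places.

66.67° west

Raw difference: 133.24 − -160.09 = 293.33°.
Normalise into (−180°, 180°]: 293.33° − 360° = -66.67°.
Negative ⇒ the second point lies to the west; separation 66.67°.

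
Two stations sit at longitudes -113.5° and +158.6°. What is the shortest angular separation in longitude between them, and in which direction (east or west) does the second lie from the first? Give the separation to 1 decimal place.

87.9° west

Raw difference: 158.6 − -113.5 = 272.1°.
Normalise into (−180°, 180°]: 272.1° − 360° = -87.9°.
Negative ⇒ the second point lies to the west; separation 87.9°.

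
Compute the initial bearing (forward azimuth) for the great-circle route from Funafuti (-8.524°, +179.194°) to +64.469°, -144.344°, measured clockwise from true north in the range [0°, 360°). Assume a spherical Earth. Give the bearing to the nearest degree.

Δλ = -144.344 − 179.194 = -323.538°; wrapped into (−180°, 180°]: 36.462°.
θ = atan2( sin Δλ · cos φ₂ , cos φ₁ · sin φ₂ − sin φ₁ · cos φ₂ · cos Δλ )
  = atan2(0.25614, 0.94376) = 15.184° → normalised to [0°, 360°): 15.184°.

15°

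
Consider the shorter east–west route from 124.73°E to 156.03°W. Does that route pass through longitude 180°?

Naïve |-156.03 − 124.73| = 280.76° > 180°, so the shorter arc goes the other way round — across 180°.
Signed shortest Δλ = ((-156.03 − 124.73 + 180) mod 360) − 180 = 79.24°.
Going east by 79.24° from +124.73° passes through 180° before reaching -156.03°.

Yes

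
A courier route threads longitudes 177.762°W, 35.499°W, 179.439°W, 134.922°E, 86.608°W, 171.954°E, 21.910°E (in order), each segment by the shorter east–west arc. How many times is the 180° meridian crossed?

3

Leg 1: -177.762° → -35.499°, shortest Δλ = 142.263° (east) — does not cross 180°.
Leg 2: -35.499° → -179.439°, shortest Δλ = -143.94° (west) — does not cross 180°.
Leg 3: -179.439° → +134.922°, shortest Δλ = -45.639° (west) — crosses 180°.
Leg 4: +134.922° → -86.608°, shortest Δλ = 138.47° (east) — crosses 180°.
Leg 5: -86.608° → +171.954°, shortest Δλ = -101.438° (west) — crosses 180°.
Leg 6: +171.954° → +21.910°, shortest Δλ = -150.044° (west) — does not cross 180°.
Total crossings: 3.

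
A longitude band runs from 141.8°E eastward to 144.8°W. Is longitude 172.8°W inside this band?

Band width going east from +141.8° to -144.8°: ((-144.8 − 141.8) mod 360) = 73.4°.
Offset of -172.8° east of the west edge: ((-172.8 − 141.8) mod 360) = 45.4°.
45.4° ≤ 73.4° ⇒ inside.

Yes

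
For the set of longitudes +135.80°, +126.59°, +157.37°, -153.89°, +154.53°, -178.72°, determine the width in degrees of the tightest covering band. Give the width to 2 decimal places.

Sort the longitudes: -178.72°, -153.89°, +126.59°, +135.80°, +154.53°, +157.37°.
Eastward gaps between consecutive values (wrapping around): 24.83°, 280.48°, 9.21°, 18.73°, 2.84°, 23.91°.
Largest gap = 280.48° ⇒ minimal covering band is its complement: 360° − 280.48° = 79.52°.
Band runs from +126.59° eastward to -153.89°, crossing the antimeridian.

79.52°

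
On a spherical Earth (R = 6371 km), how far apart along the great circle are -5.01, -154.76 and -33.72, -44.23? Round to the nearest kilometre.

Δλ = -44.23 − -154.76 = 110.53°.
Δφ = -33.72 − -5.01 = -28.71°.
a = sin²(Δφ/2) + cos φ₁ · cos φ₂ · sin²(Δλ/2) = 0.621051.
c = 2·atan2(√a, √(1−a)) = 1.81533 rad → d = 6371·c ≈ 11565.46 km.

11565 km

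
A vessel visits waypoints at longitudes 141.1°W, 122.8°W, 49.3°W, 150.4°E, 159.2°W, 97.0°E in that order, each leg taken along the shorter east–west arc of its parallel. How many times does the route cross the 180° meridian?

Leg 1: -141.1° → -122.8°, shortest Δλ = 18.3° (east) — does not cross 180°.
Leg 2: -122.8° → -49.3°, shortest Δλ = 73.5° (east) — does not cross 180°.
Leg 3: -49.3° → +150.4°, shortest Δλ = -160.3° (west) — crosses 180°.
Leg 4: +150.4° → -159.2°, shortest Δλ = 50.4° (east) — crosses 180°.
Leg 5: -159.2° → +97.0°, shortest Δλ = -103.8° (west) — crosses 180°.
Total crossings: 3.

3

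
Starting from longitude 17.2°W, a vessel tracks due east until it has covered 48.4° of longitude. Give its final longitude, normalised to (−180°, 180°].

Start at -17.2°; shift +48.4° → +31.2°.
+31.2° already lies in (−180°, 180°].

31.2°E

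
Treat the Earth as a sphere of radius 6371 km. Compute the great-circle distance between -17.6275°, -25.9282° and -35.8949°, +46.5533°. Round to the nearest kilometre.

Δλ = 46.5533 − -25.9282 = 72.4815°.
Δφ = -35.8949 − -17.6275 = -18.2674°.
a = sin²(Δφ/2) + cos φ₁ · cos φ₂ · sin²(Δλ/2) = 0.295026.
c = 2·atan2(√a, √(1−a)) = 1.14840 rad → d = 6371·c ≈ 7316.46 km.

7316 km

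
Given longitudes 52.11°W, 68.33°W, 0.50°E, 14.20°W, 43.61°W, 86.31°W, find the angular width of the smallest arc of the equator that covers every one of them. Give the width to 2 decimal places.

Sort the longitudes: -86.31°, -68.33°, -52.11°, -43.61°, -14.20°, +0.50°.
Eastward gaps between consecutive values (wrapping around): 17.98°, 16.22°, 8.50°, 29.41°, 14.70°, 273.19°.
Largest gap = 273.19° ⇒ minimal covering band is its complement: 360° − 273.19° = 86.81°.
Band runs from -86.31° eastward to +0.50°.

86.81°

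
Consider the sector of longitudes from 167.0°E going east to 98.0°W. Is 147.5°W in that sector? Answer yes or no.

Band width going east from +167.0° to -98.0°: ((-98.0 − 167.0) mod 360) = 95.0°.
Offset of -147.5° east of the west edge: ((-147.5 − 167.0) mod 360) = 45.5°.
45.5° ≤ 95.0° ⇒ inside.

Yes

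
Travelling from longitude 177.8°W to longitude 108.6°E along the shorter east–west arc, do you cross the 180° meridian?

Yes

Naïve |108.6 − -177.8| = 286.4° > 180°, so the shorter arc goes the other way round — across 180°.
Signed shortest Δλ = ((108.6 − -177.8 + 180) mod 360) − 180 = -73.6°.
Going west by 73.6° from -177.8° passes through 180° before reaching +108.6°.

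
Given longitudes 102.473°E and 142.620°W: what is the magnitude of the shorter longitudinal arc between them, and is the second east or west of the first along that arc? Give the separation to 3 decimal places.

114.907° east

Raw difference: -142.620 − 102.473 = -245.093°.
Normalise into (−180°, 180°]: -245.093° + 360° = 114.907°.
Positive ⇒ the second point lies to the east; separation 114.907°.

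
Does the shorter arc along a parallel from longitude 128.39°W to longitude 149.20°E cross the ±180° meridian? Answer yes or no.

Naïve |149.20 − -128.39| = 277.59° > 180°, so the shorter arc goes the other way round — across 180°.
Signed shortest Δλ = ((149.20 − -128.39 + 180) mod 360) − 180 = -82.41°.
Going west by 82.41° from -128.39° passes through 180° before reaching +149.20°.

Yes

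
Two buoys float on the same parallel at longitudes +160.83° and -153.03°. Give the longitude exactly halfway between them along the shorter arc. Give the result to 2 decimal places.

Signed shortest Δλ from +160.83° to -153.03° is +46.14°.
Midpoint longitude = +160.83° + (+46.14°)/2 = +160.83° + 23.07° = +183.90°.
Normalise into (−180°, 180°]: -176.10°.
(The naïve average (+160.83 + -153.03)/2 = 3.9° is on the wrong side of the globe.)

-176.10°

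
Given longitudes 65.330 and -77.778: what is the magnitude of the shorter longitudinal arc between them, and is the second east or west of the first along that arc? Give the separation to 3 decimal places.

143.108° west

Raw difference: -77.778 − 65.330 = -143.108°.
Normalise into (−180°, 180°]: -143.108° stays -143.108°.
Negative ⇒ the second point lies to the west; separation 143.108°.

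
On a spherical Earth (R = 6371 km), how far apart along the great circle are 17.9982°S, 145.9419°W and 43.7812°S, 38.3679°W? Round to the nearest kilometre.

9966 km

Δλ = -38.3679 − -145.9419 = 107.5740°.
Δφ = -43.7812 − -17.9982 = -25.7830°.
a = sin²(Δφ/2) + cos φ₁ · cos φ₂ · sin²(Δλ/2) = 0.496769.
c = 2·atan2(√a, √(1−a)) = 1.56433 rad → d = 6371·c ≈ 9966.37 km.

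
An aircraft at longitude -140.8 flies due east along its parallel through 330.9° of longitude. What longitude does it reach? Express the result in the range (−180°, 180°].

Start at -140.8°; shift +330.9° → +190.1°.
+190.1° lies outside (−180°, 180°]; subtract 360° → -169.9°.

-169.9°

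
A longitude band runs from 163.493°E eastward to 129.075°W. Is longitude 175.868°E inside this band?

Yes

Band width going east from +163.493° to -129.075°: ((-129.075 − 163.493) mod 360) = 67.432°.
Offset of +175.868° east of the west edge: ((175.868 − 163.493) mod 360) = 12.375°.
12.375° ≤ 67.432° ⇒ inside.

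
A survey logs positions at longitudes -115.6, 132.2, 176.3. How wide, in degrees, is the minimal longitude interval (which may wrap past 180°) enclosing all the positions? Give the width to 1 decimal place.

Sort the longitudes: -115.6°, +132.2°, +176.3°.
Eastward gaps between consecutive values (wrapping around): 247.8°, 44.1°, 68.1°.
Largest gap = 247.8° ⇒ minimal covering band is its complement: 360° − 247.8° = 112.2°.
Band runs from +132.2° eastward to -115.6°, crossing the antimeridian.

112.2°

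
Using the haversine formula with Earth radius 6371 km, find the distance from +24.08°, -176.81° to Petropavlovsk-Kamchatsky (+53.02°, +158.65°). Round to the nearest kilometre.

3821 km

Δλ = 158.65 − -176.81 = 335.46°; wrapped into (−180°, 180°]: -24.54°.
Δφ = 53.02 − 24.08 = 28.94°.
a = sin²(Δφ/2) + cos φ₁ · cos φ₂ · sin²(Δλ/2) = 0.087240.
c = 2·atan2(√a, √(1−a)) = 0.59967 rad → d = 6371·c ≈ 3820.52 km.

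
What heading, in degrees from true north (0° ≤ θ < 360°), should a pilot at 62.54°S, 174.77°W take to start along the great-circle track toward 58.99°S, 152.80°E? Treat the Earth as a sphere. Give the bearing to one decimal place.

Δλ = 152.80 − -174.77 = 327.57°; wrapped into (−180°, 180°]: -32.43°.
θ = atan2( sin Δλ · cos φ₂ , cos φ₁ · sin φ₂ − sin φ₁ · cos φ₂ · cos Δλ )
  = atan2(-0.27628, -0.00937) = -91.943° → normalised to [0°, 360°): 268.057°.

268.1°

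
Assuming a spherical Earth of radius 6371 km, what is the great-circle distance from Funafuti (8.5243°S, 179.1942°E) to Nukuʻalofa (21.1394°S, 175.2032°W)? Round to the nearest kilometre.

Δλ = -175.2032 − 179.1942 = -354.3974°; wrapped into (−180°, 180°]: 5.6026°.
Δφ = -21.1394 − -8.5243 = -12.6151°.
a = sin²(Δφ/2) + cos φ₁ · cos φ₂ · sin²(Δλ/2) = 0.014274.
c = 2·atan2(√a, √(1−a)) = 0.23952 rad → d = 6371·c ≈ 1525.96 km.

1526 km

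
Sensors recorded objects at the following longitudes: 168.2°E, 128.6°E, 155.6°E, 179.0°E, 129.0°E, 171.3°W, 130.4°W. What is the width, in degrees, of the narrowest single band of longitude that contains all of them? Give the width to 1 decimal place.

Sort the longitudes: -171.3°, -130.4°, +128.6°, +129.0°, +155.6°, +168.2°, +179.0°.
Eastward gaps between consecutive values (wrapping around): 40.9°, 259.0°, 0.4°, 26.6°, 12.6°, 10.8°, 9.7°.
Largest gap = 259.0° ⇒ minimal covering band is its complement: 360° − 259.0° = 101.0°.
Band runs from +128.6° eastward to -130.4°, crossing the antimeridian.

101.0°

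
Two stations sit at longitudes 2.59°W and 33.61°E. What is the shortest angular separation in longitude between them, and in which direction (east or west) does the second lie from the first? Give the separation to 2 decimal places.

36.20° east

Raw difference: 33.61 − -2.59 = 36.2°.
Normalise into (−180°, 180°]: 36.2° stays 36.2°.
Positive ⇒ the second point lies to the east; separation 36.20°.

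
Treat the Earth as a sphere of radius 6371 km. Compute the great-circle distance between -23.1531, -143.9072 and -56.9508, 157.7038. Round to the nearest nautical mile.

Δλ = 157.7038 − -143.9072 = 301.6110°; wrapped into (−180°, 180°]: -58.3890°.
Δφ = -56.9508 − -23.1531 = -33.7977°.
a = sin²(Δφ/2) + cos φ₁ · cos φ₂ · sin²(Δλ/2) = 0.203801.
c = 2·atan2(√a, √(1−a)) = 0.93676 rad → d = 6371·c ≈ 5968.12 km ≈ 3222.53 nmi.

3223 nmi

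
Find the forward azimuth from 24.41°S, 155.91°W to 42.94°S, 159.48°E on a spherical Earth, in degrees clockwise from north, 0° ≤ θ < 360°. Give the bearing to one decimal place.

Δλ = 159.48 − -155.91 = 315.39°; wrapped into (−180°, 180°]: -44.61°.
θ = atan2( sin Δλ · cos φ₂ , cos φ₁ · sin φ₂ − sin φ₁ · cos φ₂ · cos Δλ )
  = atan2(-0.51411, -0.40496) = -128.227° → normalised to [0°, 360°): 231.773°.

231.8°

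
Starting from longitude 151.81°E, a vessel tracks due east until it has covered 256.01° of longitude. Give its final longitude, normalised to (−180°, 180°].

47.82°E

Start at +151.81°; shift +256.01° → +407.82°.
+407.82° lies outside (−180°, 180°]; subtract 360° → +47.82°.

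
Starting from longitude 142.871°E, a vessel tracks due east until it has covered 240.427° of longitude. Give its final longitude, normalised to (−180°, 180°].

Start at +142.871°; shift +240.427° → +383.298°.
+383.298° lies outside (−180°, 180°]; subtract 360° → +23.298°.

23.298°E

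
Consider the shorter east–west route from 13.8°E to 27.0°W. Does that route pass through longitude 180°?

Signed shortest Δλ = ((-27.0 − 13.8 + 180) mod 360) − 180 = -40.8°.
Going west by 40.8° from +13.8° reaches -27.0° without touching 180°.

No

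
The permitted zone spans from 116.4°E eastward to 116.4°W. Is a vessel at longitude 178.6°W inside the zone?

Band width going east from +116.4° to -116.4°: ((-116.4 − 116.4) mod 360) = 127.2°.
Offset of -178.6° east of the west edge: ((-178.6 − 116.4) mod 360) = 65.0°.
65.0° ≤ 127.2° ⇒ inside.

Yes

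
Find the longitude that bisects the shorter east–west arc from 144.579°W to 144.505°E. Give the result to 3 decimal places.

Signed shortest Δλ from -144.579° to +144.505° is -70.916°.
Midpoint longitude = -144.579° + (-70.916°)/2 = -144.579° − 35.458° = -180.037°.
Normalise into (−180°, 180°]: +179.963°.
(The naïve average (-144.579 + +144.505)/2 = -0.037° is on the wrong side of the globe.)

179.963°E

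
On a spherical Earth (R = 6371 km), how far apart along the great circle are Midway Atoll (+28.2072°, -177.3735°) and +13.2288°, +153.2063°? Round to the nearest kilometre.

3469 km

Δλ = 153.2063 − -177.3735 = 330.5798°; wrapped into (−180°, 180°]: -29.4202°.
Δφ = 13.2288 − 28.2072 = -14.9784°.
a = sin²(Δφ/2) + cos φ₁ · cos φ₂ · sin²(Δλ/2) = 0.072303.
c = 2·atan2(√a, √(1−a)) = 0.54448 rad → d = 6371·c ≈ 3468.91 km.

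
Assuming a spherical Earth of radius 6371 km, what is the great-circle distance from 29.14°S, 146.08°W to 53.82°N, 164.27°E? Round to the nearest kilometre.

Δλ = 164.27 − -146.08 = 310.35°; wrapped into (−180°, 180°]: -49.65°.
Δφ = 53.82 − -29.14 = 82.96°.
a = sin²(Δφ/2) + cos φ₁ · cos φ₂ · sin²(Δλ/2) = 0.529606.
c = 2·atan2(√a, √(1−a)) = 1.63004 rad → d = 6371·c ≈ 10385.01 km.

10385 km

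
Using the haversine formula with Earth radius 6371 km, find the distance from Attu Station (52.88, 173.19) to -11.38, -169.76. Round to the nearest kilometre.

7328 km

Δλ = -169.76 − 173.19 = -342.95°; wrapped into (−180°, 180°]: 17.05°.
Δφ = -11.38 − 52.88 = -64.26°.
a = sin²(Δφ/2) + cos φ₁ · cos φ₂ · sin²(Δλ/2) = 0.295857.
c = 2·atan2(√a, √(1−a)) = 1.15022 rad → d = 6371·c ≈ 7328.06 km.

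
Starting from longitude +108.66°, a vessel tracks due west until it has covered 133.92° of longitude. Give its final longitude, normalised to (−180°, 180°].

-25.26°

Start at +108.66°; shift −133.92° → -25.26°.
-25.26° already lies in (−180°, 180°].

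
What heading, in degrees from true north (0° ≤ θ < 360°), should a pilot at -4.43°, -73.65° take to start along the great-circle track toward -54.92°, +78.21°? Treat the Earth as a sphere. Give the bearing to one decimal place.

162.4°

Δλ = 78.21 − -73.65 = 151.86°.
θ = atan2( sin Δλ · cos φ₂ , cos φ₁ · sin φ₂ − sin φ₁ · cos φ₂ · cos Δλ )
  = atan2(0.27105, -0.85505) = 162.411° → normalised to [0°, 360°): 162.411°.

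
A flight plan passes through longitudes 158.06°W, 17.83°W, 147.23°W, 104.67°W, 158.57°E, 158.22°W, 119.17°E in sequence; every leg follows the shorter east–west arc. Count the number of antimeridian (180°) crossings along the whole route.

Leg 1: -158.06° → -17.83°, shortest Δλ = 140.23° (east) — does not cross 180°.
Leg 2: -17.83° → -147.23°, shortest Δλ = -129.4° (west) — does not cross 180°.
Leg 3: -147.23° → -104.67°, shortest Δλ = 42.56° (east) — does not cross 180°.
Leg 4: -104.67° → +158.57°, shortest Δλ = -96.76° (west) — crosses 180°.
Leg 5: +158.57° → -158.22°, shortest Δλ = 43.21° (east) — crosses 180°.
Leg 6: -158.22° → +119.17°, shortest Δλ = -82.61° (west) — crosses 180°.
Total crossings: 3.

3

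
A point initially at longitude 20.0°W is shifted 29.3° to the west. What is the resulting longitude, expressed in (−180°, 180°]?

49.3°W

Start at -20.0°; shift −29.3° → -49.3°.
-49.3° already lies in (−180°, 180°].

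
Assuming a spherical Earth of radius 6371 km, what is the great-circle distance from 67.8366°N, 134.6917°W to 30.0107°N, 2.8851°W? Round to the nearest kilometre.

Δλ = -2.8851 − -134.6917 = 131.8066°.
Δφ = 30.0107 − 67.8366 = -37.8259°.
a = sin²(Δφ/2) + cos φ₁ · cos φ₂ · sin²(Δλ/2) = 0.377280.
c = 2·atan2(√a, √(1−a)) = 1.32282 rad → d = 6371·c ≈ 8427.70 km.

8428 km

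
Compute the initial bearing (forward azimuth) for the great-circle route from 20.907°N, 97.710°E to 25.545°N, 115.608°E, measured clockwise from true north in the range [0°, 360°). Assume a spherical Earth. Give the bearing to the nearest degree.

Δλ = 115.608 − 97.710 = 17.898°.
θ = atan2( sin Δλ · cos φ₂ , cos φ₁ · sin φ₂ − sin φ₁ · cos φ₂ · cos Δλ )
  = atan2(0.27728, 0.09644) = 70.822° → normalised to [0°, 360°): 70.822°.

71°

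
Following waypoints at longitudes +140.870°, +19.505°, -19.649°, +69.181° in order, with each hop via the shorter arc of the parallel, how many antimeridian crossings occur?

0

Leg 1: +140.870° → +19.505°, shortest Δλ = -121.365° (west) — does not cross 180°.
Leg 2: +19.505° → -19.649°, shortest Δλ = -39.154° (west) — does not cross 180°.
Leg 3: -19.649° → +69.181°, shortest Δλ = 88.83° (east) — does not cross 180°.
Total crossings: 0.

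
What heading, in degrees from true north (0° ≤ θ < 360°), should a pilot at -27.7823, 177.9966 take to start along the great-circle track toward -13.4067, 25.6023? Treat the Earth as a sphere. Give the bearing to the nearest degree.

Δλ = 25.6023 − 177.9966 = -152.3943°.
θ = atan2( sin Δλ · cos φ₂ , cos φ₁ · sin φ₂ − sin φ₁ · cos φ₂ · cos Δλ )
  = atan2(-0.45076, -0.60693) = -143.399° → normalised to [0°, 360°): 216.601°.

217°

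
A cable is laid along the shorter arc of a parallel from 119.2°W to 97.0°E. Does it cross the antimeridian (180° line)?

Yes

Naïve |97.0 − -119.2| = 216.2° > 180°, so the shorter arc goes the other way round — across 180°.
Signed shortest Δλ = ((97.0 − -119.2 + 180) mod 360) − 180 = -143.8°.
Going west by 143.8° from -119.2° passes through 180° before reaching +97.0°.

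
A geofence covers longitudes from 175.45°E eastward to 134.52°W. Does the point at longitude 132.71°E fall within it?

Band width going east from +175.45° to -134.52°: ((-134.52 − 175.45) mod 360) = 50.03°.
Offset of +132.71° east of the west edge: ((132.71 − 175.45) mod 360) = 317.26°.
317.26° > 50.03° ⇒ outside.

No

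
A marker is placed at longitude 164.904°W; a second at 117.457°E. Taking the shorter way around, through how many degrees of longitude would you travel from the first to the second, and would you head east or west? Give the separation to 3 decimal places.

77.639° west

Raw difference: 117.457 − -164.904 = 282.361°.
Normalise into (−180°, 180°]: 282.361° − 360° = -77.639°.
Negative ⇒ the second point lies to the west; separation 77.639°.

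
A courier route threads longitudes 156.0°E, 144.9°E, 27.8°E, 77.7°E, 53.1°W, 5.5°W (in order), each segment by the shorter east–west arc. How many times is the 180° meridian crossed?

Leg 1: +156.0° → +144.9°, shortest Δλ = -11.1° (west) — does not cross 180°.
Leg 2: +144.9° → +27.8°, shortest Δλ = -117.1° (west) — does not cross 180°.
Leg 3: +27.8° → +77.7°, shortest Δλ = 49.9° (east) — does not cross 180°.
Leg 4: +77.7° → -53.1°, shortest Δλ = -130.8° (west) — does not cross 180°.
Leg 5: -53.1° → -5.5°, shortest Δλ = 47.6° (east) — does not cross 180°.
Total crossings: 0.

0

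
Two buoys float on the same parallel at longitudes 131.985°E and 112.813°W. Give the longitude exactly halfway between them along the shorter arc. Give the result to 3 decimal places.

Signed shortest Δλ from +131.985° to -112.813° is +115.202°.
Midpoint longitude = +131.985° + (+115.202°)/2 = +131.985° + 57.601° = +189.586°.
Normalise into (−180°, 180°]: -170.414°.
(The naïve average (+131.985 + -112.813)/2 = 9.586° is on the wrong side of the globe.)

170.414°W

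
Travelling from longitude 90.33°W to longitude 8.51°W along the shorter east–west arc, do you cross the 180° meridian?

Signed shortest Δλ = ((-8.51 − -90.33 + 180) mod 360) − 180 = 81.82°.
Going east by 81.82° from -90.33° reaches -8.51° without touching 180°.

No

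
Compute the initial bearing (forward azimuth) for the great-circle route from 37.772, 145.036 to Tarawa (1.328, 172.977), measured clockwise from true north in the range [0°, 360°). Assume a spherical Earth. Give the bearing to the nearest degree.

Δλ = 172.977 − 145.036 = 27.941°.
θ = atan2( sin Δλ · cos φ₂ , cos φ₁ · sin φ₂ − sin φ₁ · cos φ₂ · cos Δλ )
  = atan2(0.46844, -0.52265) = 138.131° → normalised to [0°, 360°): 138.131°.

138°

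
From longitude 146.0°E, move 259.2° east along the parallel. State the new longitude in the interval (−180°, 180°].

Start at +146.0°; shift +259.2° → +405.2°.
+405.2° lies outside (−180°, 180°]; subtract 360° → +45.2°.

45.2°E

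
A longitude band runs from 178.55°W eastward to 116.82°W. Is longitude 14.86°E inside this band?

No

Band width going east from -178.55° to -116.82°: ((-116.82 − -178.55) mod 360) = 61.73°.
Offset of +14.86° east of the west edge: ((14.86 − -178.55) mod 360) = 193.41°.
193.41° > 61.73° ⇒ outside.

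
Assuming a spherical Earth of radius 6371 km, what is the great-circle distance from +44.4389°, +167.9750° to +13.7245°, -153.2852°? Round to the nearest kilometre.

5004 km

Δλ = -153.2852 − 167.9750 = -321.2602°; wrapped into (−180°, 180°]: 38.7398°.
Δφ = 13.7245 − 44.4389 = -30.7144°.
a = sin²(Δφ/2) + cos φ₁ · cos φ₂ · sin²(Δλ/2) = 0.146437.
c = 2·atan2(√a, √(1−a)) = 0.78537 rad → d = 6371·c ≈ 5003.59 km.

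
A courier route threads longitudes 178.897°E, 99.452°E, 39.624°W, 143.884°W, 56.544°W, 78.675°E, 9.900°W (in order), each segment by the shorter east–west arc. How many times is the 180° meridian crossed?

0

Leg 1: +178.897° → +99.452°, shortest Δλ = -79.445° (west) — does not cross 180°.
Leg 2: +99.452° → -39.624°, shortest Δλ = -139.076° (west) — does not cross 180°.
Leg 3: -39.624° → -143.884°, shortest Δλ = -104.26° (west) — does not cross 180°.
Leg 4: -143.884° → -56.544°, shortest Δλ = 87.34° (east) — does not cross 180°.
Leg 5: -56.544° → +78.675°, shortest Δλ = 135.219° (east) — does not cross 180°.
Leg 6: +78.675° → -9.900°, shortest Δλ = -88.575° (west) — does not cross 180°.
Total crossings: 0.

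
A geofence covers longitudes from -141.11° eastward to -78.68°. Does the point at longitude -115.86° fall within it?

Band width going east from -141.11° to -78.68°: ((-78.68 − -141.11) mod 360) = 62.43°.
Offset of -115.86° east of the west edge: ((-115.86 − -141.11) mod 360) = 25.25°.
25.25° ≤ 62.43° ⇒ inside.

Yes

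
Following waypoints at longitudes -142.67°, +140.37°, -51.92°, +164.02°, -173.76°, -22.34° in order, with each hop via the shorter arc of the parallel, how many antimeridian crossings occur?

Leg 1: -142.67° → +140.37°, shortest Δλ = -76.96° (west) — crosses 180°.
Leg 2: +140.37° → -51.92°, shortest Δλ = 167.71° (east) — crosses 180°.
Leg 3: -51.92° → +164.02°, shortest Δλ = -144.06° (west) — crosses 180°.
Leg 4: +164.02° → -173.76°, shortest Δλ = 22.22° (east) — crosses 180°.
Leg 5: -173.76° → -22.34°, shortest Δλ = 151.42° (east) — does not cross 180°.
Total crossings: 4.

4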